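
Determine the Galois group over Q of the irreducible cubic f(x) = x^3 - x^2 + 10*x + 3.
Gal(K/Q) = S_3 (symmetric group of order 6)

Compute the discriminant of x^3 + (-1)*x^2 + (10)*x + (3): Δ = -4671. Since Δ is not a rational square, the Galois group is not contained in A_3; it must be the full S_3 (irreducibility of the cubic rules out anything smaller).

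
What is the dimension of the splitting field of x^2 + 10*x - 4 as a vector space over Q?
[K:Q] = 2

The discriminant of x^2 + (10)*x + (-4) is b^2 - 4c = 100 - (-16) = 116. Since 116 is not a perfect square in Q, the polynomial is irreducible over Q. Its two roots generate a degree-2 extension, so [K:Q] = 2.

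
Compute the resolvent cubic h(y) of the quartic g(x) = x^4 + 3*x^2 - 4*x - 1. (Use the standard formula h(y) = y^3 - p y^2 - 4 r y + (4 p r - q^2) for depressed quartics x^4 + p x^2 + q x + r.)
h(y) = y^3 - 3*y^2 + 4*y - 28

Identify coefficients: p = 3, q = -4, r = -1.
Plug into h(y) = y^3 - p y^2 - 4 r y + (4 p r - q^2):
  h(y) = y^3 - (3) y^2 - 4*(-1) y + (4*(3)*(-1) - (-4)^2)
       = y^3 + (-3) y^2 + (4) y + (-28).
Simplifying: h(y) = y^3 - 3*y^2 + 4*y - 28.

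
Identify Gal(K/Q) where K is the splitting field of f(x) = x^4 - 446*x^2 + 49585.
Gal(K/Q) = V_4 (Klein four-group, Z/2Z × Z/2Z)

f factors as (x^2 - 235)(x^2 - 211), so the splitting field is K = Q(sqrt(235), sqrt(211)). The elements 235, 211, 49585 are all non-squares in Q, so sqrt(235) and sqrt(211) generate independent quadratic extensions. Thus [K:Q] = 4 and Gal(K/Q) is generated by the two order-2 automorphisms sqrt(235) ↦ -sqrt(235) and sqrt(211) ↦ -sqrt(211), giving V_4.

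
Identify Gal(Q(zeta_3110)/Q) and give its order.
|Gal(Q(zeta_3110)/Q)| = phi(3110) = 1240; group ≅ (Z/3110Z)^* ≅ Z/4Z × Z/310Z

The n-th cyclotomic polynomial Φ_3110(x) is the minimal polynomial of zeta_3110 over Q and has degree phi(3110) = 1240. So Q(zeta_3110) is a degree-1240 Galois extension with Galois group (Z/3110Z)^*. By CRT, (Z/3110Z)^* ≅ (Z/2Z)^* × (Z/5Z)^* × (Z/311Z)^*. Each prime-power unit group is (Z/2Z)^* ≅ trivial group (order 1); (Z/5Z)^* ≅ Z/4Z; (Z/311Z)^* ≅ Z/310Z. Hence Gal(Q(zeta_3110)/Q) ≅ Z/4Z × Z/310Z.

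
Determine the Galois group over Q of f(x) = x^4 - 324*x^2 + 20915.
Gal(K/Q) = V_4 (Klein four-group, Z/2Z × Z/2Z)

f factors as (x^2 - 235)(x^2 - 89), so the splitting field is K = Q(sqrt(235), sqrt(89)). The elements 235, 89, 20915 are all non-squares in Q, so sqrt(235) and sqrt(89) generate independent quadratic extensions. Thus [K:Q] = 4 and Gal(K/Q) is generated by the two order-2 automorphisms sqrt(235) ↦ -sqrt(235) and sqrt(89) ↦ -sqrt(89), giving V_4.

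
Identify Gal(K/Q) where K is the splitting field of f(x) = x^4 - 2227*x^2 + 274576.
Gal(K/Q) = Z/2Z (cyclic of order 2)

f factors as (x^2 - 2096)(x^2 - 131), so the splitting field is K = Q(sqrt(2096), sqrt(131)). The squarefree part of 2096 is 131 and the squarefree part of 131 is also 131, so sqrt(2096) and sqrt(131) are both rational multiples of sqrt(131). Hence Q(sqrt(2096)) = Q(sqrt(131)) = Q(sqrt(131)), and the splitting field collapses to a single degree-2 extension with Galois group Z/2Z.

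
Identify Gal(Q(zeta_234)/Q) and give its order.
|Gal(Q(zeta_234)/Q)| = phi(234) = 72; group ≅ (Z/234Z)^* ≅ Z/6Z × Z/12Z

The n-th cyclotomic polynomial Φ_234(x) is the minimal polynomial of zeta_234 over Q and has degree phi(234) = 72. So Q(zeta_234) is a degree-72 Galois extension with Galois group (Z/234Z)^*. By CRT, (Z/234Z)^* ≅ (Z/2Z)^* × (Z/9Z)^* × (Z/13Z)^*. Each prime-power unit group is (Z/2Z)^* ≅ trivial group (order 1); (Z/9Z)^* ≅ Z/6Z; (Z/13Z)^* ≅ Z/12Z. Hence Gal(Q(zeta_234)/Q) ≅ Z/6Z × Z/12Z.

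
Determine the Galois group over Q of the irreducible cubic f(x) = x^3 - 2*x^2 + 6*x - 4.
Gal(K/Q) = S_3 (symmetric group of order 6)

Compute the discriminant of x^3 + (-2)*x^2 + (6)*x + (-4): Δ = -416. Since Δ is not a rational square, the Galois group is not contained in A_3; it must be the full S_3 (irreducibility of the cubic rules out anything smaller).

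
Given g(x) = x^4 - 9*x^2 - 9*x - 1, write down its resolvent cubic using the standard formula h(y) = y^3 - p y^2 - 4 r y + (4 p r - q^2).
h(y) = y^3 + 9*y^2 + 4*y - 45

Identify coefficients: p = -9, q = -9, r = -1.
Plug into h(y) = y^3 - p y^2 - 4 r y + (4 p r - q^2):
  h(y) = y^3 - (-9) y^2 - 4*(-1) y + (4*(-9)*(-1) - (-9)^2)
       = y^3 + (9) y^2 + (4) y + (-45).
Simplifying: h(y) = y^3 + 9*y^2 + 4*y - 45.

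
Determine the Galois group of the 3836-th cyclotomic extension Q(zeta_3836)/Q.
|Gal(Q(zeta_3836)/Q)| = phi(3836) = 1632; group ≅ (Z/3836Z)^* ≅ Z/2Z × Z/6Z × Z/136Z

The n-th cyclotomic polynomial Φ_3836(x) is the minimal polynomial of zeta_3836 over Q and has degree phi(3836) = 1632. So Q(zeta_3836) is a degree-1632 Galois extension with Galois group (Z/3836Z)^*. By CRT, (Z/3836Z)^* ≅ (Z/4Z)^* × (Z/7Z)^* × (Z/137Z)^*. Each prime-power unit group is (Z/4Z)^* ≅ Z/2Z; (Z/7Z)^* ≅ Z/6Z; (Z/137Z)^* ≅ Z/136Z. Hence Gal(Q(zeta_3836)/Q) ≅ Z/2Z × Z/6Z × Z/136Z.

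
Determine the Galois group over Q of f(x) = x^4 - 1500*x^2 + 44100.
Gal(K/Q) = Z/2Z (cyclic of order 2)

f factors as (x^2 - 30)(x^2 - 1470), so the splitting field is K = Q(sqrt(30), sqrt(1470)). The squarefree part of 30 is 30 and the squarefree part of 1470 is also 30, so sqrt(30) and sqrt(1470) are both rational multiples of sqrt(30). Hence Q(sqrt(30)) = Q(sqrt(1470)) = Q(sqrt(30)), and the splitting field collapses to a single degree-2 extension with Galois group Z/2Z.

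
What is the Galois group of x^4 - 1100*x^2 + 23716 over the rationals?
Gal(K/Q) = Z/2Z (cyclic of order 2)

f factors as (x^2 - 22)(x^2 - 1078), so the splitting field is K = Q(sqrt(22), sqrt(1078)). The squarefree part of 22 is 22 and the squarefree part of 1078 is also 22, so sqrt(22) and sqrt(1078) are both rational multiples of sqrt(22). Hence Q(sqrt(22)) = Q(sqrt(1078)) = Q(sqrt(22)), and the splitting field collapses to a single degree-2 extension with Galois group Z/2Z.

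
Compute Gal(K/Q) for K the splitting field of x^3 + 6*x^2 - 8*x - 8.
Gal(K/Q) = S_3 (symmetric group of order 6)

Compute the discriminant of x^3 + (6)*x^2 + (-8)*x + (-8): Δ = 16448. Since Δ is not a rational square, the Galois group is not contained in A_3; it must be the full S_3 (irreducibility of the cubic rules out anything smaller).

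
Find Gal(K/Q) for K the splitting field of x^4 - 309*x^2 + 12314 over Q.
Gal(K/Q) = V_4 (Klein four-group, Z/2Z × Z/2Z)

f factors as (x^2 - 47)(x^2 - 262), so the splitting field is K = Q(sqrt(47), sqrt(262)). The elements 47, 262, 12314 are all non-squares in Q, so sqrt(47) and sqrt(262) generate independent quadratic extensions. Thus [K:Q] = 4 and Gal(K/Q) is generated by the two order-2 automorphisms sqrt(47) ↦ -sqrt(47) and sqrt(262) ↦ -sqrt(262), giving V_4.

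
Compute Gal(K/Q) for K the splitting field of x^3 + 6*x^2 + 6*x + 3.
Gal(K/Q) = S_3 (symmetric group of order 6)

Compute the discriminant of x^3 + (6)*x^2 + (6)*x + (3): Δ = -459. Since Δ is not a rational square, the Galois group is not contained in A_3; it must be the full S_3 (irreducibility of the cubic rules out anything smaller).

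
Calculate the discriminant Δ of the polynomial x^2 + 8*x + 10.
Δ = 24

For a quadratic a x^2 + b x + c the discriminant is Δ = b^2 - 4ac = (8)^2 - 4*(1)*(10) = 64 - (40) = 24.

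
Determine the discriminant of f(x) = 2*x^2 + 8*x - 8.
Δ = 128

For a quadratic a x^2 + b x + c the discriminant is Δ = b^2 - 4ac = (8)^2 - 4*(2)*(-8) = 64 - (-64) = 128.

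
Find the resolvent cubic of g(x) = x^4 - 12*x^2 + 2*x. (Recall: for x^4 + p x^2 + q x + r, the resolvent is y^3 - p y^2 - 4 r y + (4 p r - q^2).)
h(y) = y^3 + 12*y^2 - 4

Identify coefficients: p = -12, q = 2, r = 0.
Plug into h(y) = y^3 - p y^2 - 4 r y + (4 p r - q^2):
  h(y) = y^3 - (-12) y^2 - 4*(0) y + (4*(-12)*(0) - (2)^2)
       = y^3 + (12) y^2 + (0) y + (-4).
Simplifying: h(y) = y^3 + 12*y^2 - 4.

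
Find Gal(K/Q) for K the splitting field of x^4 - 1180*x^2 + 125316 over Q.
Gal(K/Q) = Z/2Z (cyclic of order 2)

f factors as (x^2 - 1062)(x^2 - 118), so the splitting field is K = Q(sqrt(1062), sqrt(118)). The squarefree part of 1062 is 118 and the squarefree part of 118 is also 118, so sqrt(1062) and sqrt(118) are both rational multiples of sqrt(118). Hence Q(sqrt(1062)) = Q(sqrt(118)) = Q(sqrt(118)), and the splitting field collapses to a single degree-2 extension with Galois group Z/2Z.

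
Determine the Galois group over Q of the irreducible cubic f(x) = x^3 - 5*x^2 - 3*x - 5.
Gal(K/Q) = S_3 (symmetric group of order 6)

Compute the discriminant of x^3 + (-5)*x^2 + (-3)*x + (-5): Δ = -4192. Since Δ is not a rational square, the Galois group is not contained in A_3; it must be the full S_3 (irreducibility of the cubic rules out anything smaller).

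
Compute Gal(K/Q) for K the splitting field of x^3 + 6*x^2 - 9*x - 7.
Gal(K/Q) = S_3 (symmetric group of order 6)

Compute the discriminant of x^3 + (6)*x^2 + (-9)*x + (-7): Δ = 17361. Since Δ is not a rational square, the Galois group is not contained in A_3; it must be the full S_3 (irreducibility of the cubic rules out anything smaller).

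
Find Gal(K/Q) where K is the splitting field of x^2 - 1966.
Gal(K/Q) = Z/2Z (cyclic of order 2)

x^2 - 1966 is irreducible over Q since 1966 is not a rational square. The splitting field Q(sqrt(1966)) has degree 2 over Q, and its unique nontrivial automorphism is sqrt(1966) ↦ -sqrt(1966). Hence Gal(Q(sqrt(1966))/Q) = Z/2Z.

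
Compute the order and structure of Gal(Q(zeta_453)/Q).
|Gal(Q(zeta_453)/Q)| = phi(453) = 300; group ≅ (Z/453Z)^* ≅ Z/2Z × Z/150Z

The n-th cyclotomic polynomial Φ_453(x) is the minimal polynomial of zeta_453 over Q and has degree phi(453) = 300. So Q(zeta_453) is a degree-300 Galois extension with Galois group (Z/453Z)^*. By CRT, (Z/453Z)^* ≅ (Z/3Z)^* × (Z/151Z)^*. Each prime-power unit group is (Z/3Z)^* ≅ Z/2Z; (Z/151Z)^* ≅ Z/150Z. Hence Gal(Q(zeta_453)/Q) ≅ Z/2Z × Z/150Z.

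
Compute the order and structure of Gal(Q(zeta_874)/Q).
|Gal(Q(zeta_874)/Q)| = phi(874) = 396; group ≅ (Z/874Z)^* ≅ Z/18Z × Z/22Z

The n-th cyclotomic polynomial Φ_874(x) is the minimal polynomial of zeta_874 over Q and has degree phi(874) = 396. So Q(zeta_874) is a degree-396 Galois extension with Galois group (Z/874Z)^*. By CRT, (Z/874Z)^* ≅ (Z/2Z)^* × (Z/19Z)^* × (Z/23Z)^*. Each prime-power unit group is (Z/2Z)^* ≅ trivial group (order 1); (Z/19Z)^* ≅ Z/18Z; (Z/23Z)^* ≅ Z/22Z. Hence Gal(Q(zeta_874)/Q) ≅ Z/18Z × Z/22Z.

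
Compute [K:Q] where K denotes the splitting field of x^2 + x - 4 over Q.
[K:Q] = 2

The discriminant of x^2 + (1)*x + (-4) is b^2 - 4c = 1 - (-16) = 17. Since 17 is not a perfect square in Q, the polynomial is irreducible over Q. Its two roots generate a degree-2 extension, so [K:Q] = 2.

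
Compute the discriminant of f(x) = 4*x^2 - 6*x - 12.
Δ = 228

For a quadratic a x^2 + b x + c the discriminant is Δ = b^2 - 4ac = (-6)^2 - 4*(4)*(-12) = 36 - (-192) = 228.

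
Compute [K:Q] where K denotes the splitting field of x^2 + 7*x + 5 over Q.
[K:Q] = 2

The discriminant of x^2 + (7)*x + (5) is b^2 - 4c = 49 - (20) = 29. Since 29 is not a perfect square in Q, the polynomial is irreducible over Q. Its two roots generate a degree-2 extension, so [K:Q] = 2.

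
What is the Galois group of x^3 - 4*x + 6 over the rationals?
Gal(K/Q) = S_3 (symmetric group of order 6)

Compute the discriminant of x^3 + (0)*x^2 + (-4)*x + (6): Δ = -716. Since Δ is not a rational square, the Galois group is not contained in A_3; it must be the full S_3 (irreducibility of the cubic rules out anything smaller).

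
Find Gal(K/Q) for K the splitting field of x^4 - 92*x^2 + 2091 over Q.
Gal(K/Q) = V_4 (Klein four-group, Z/2Z × Z/2Z)

f factors as (x^2 - 41)(x^2 - 51), so the splitting field is K = Q(sqrt(41), sqrt(51)). The elements 41, 51, 2091 are all non-squares in Q, so sqrt(41) and sqrt(51) generate independent quadratic extensions. Thus [K:Q] = 4 and Gal(K/Q) is generated by the two order-2 automorphisms sqrt(41) ↦ -sqrt(41) and sqrt(51) ↦ -sqrt(51), giving V_4.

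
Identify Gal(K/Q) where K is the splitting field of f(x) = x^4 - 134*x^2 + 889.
Gal(K/Q) = V_4 (Klein four-group, Z/2Z × Z/2Z)

f factors as (x^2 - 7)(x^2 - 127), so the splitting field is K = Q(sqrt(7), sqrt(127)). The elements 7, 127, 889 are all non-squares in Q, so sqrt(7) and sqrt(127) generate independent quadratic extensions. Thus [K:Q] = 4 and Gal(K/Q) is generated by the two order-2 automorphisms sqrt(7) ↦ -sqrt(7) and sqrt(127) ↦ -sqrt(127), giving V_4.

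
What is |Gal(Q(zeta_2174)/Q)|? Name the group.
|Gal(Q(zeta_2174)/Q)| = phi(2174) = 1086; group ≅ (Z/2174Z)^* ≅ Z/1086Z

The n-th cyclotomic polynomial Φ_2174(x) is the minimal polynomial of zeta_2174 over Q and has degree phi(2174) = 1086. So Q(zeta_2174) is a degree-1086 Galois extension with Galois group (Z/2174Z)^*. By CRT, (Z/2174Z)^* ≅ (Z/2Z)^* × (Z/1087Z)^*. Each prime-power unit group is (Z/2Z)^* ≅ trivial group (order 1); (Z/1087Z)^* ≅ Z/1086Z. Hence Gal(Q(zeta_2174)/Q) ≅ Z/1086Z.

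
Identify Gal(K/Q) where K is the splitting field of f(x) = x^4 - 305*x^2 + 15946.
Gal(K/Q) = V_4 (Klein four-group, Z/2Z × Z/2Z)

f factors as (x^2 - 238)(x^2 - 67), so the splitting field is K = Q(sqrt(238), sqrt(67)). The elements 238, 67, 15946 are all non-squares in Q, so sqrt(238) and sqrt(67) generate independent quadratic extensions. Thus [K:Q] = 4 and Gal(K/Q) is generated by the two order-2 automorphisms sqrt(238) ↦ -sqrt(238) and sqrt(67) ↦ -sqrt(67), giving V_4.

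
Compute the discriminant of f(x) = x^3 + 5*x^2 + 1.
Δ = -527

For x^3 + a x^2 + b x + c the discriminant is Δ = 18 a b c - 4 a^3 c + a^2 b^2 - 4 b^3 - 27 c^2.
Plug a = 5, b = 0, c = 1:
  18*(5)*(0)*(1) - 4*(5)^3*(1) + (5)^2*(0)^2 - 4*(0)^3 - 27*(1)^2
  = 0 + (-500) + 0 + (0) + (-27)
  = -527.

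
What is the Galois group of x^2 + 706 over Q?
Gal(K/Q) = Z/2Z (cyclic of order 2)

x^2 + 706 is irreducible over Q since -706 is not a rational square. The splitting field Q(sqrt(-706)) has degree 2 over Q, and its unique nontrivial automorphism is sqrt(-706) ↦ -sqrt(-706). Hence Gal(Q(sqrt(-706))/Q) = Z/2Z.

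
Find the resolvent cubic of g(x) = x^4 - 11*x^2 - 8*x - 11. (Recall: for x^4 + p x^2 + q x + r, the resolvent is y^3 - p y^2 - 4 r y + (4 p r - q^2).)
h(y) = y^3 + 11*y^2 + 44*y + 420

Identify coefficients: p = -11, q = -8, r = -11.
Plug into h(y) = y^3 - p y^2 - 4 r y + (4 p r - q^2):
  h(y) = y^3 - (-11) y^2 - 4*(-11) y + (4*(-11)*(-11) - (-8)^2)
       = y^3 + (11) y^2 + (44) y + (420).
Simplifying: h(y) = y^3 + 11*y^2 + 44*y + 420.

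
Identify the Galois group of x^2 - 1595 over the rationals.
Gal(K/Q) = Z/2Z (cyclic of order 2)

x^2 - 1595 is irreducible over Q since 1595 is not a rational square. The splitting field Q(sqrt(1595)) has degree 2 over Q, and its unique nontrivial automorphism is sqrt(1595) ↦ -sqrt(1595). Hence Gal(Q(sqrt(1595))/Q) = Z/2Z.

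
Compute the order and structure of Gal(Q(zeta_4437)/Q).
|Gal(Q(zeta_4437)/Q)| = phi(4437) = 2688; group ≅ (Z/4437Z)^* ≅ Z/6Z × Z/16Z × Z/28Z

The n-th cyclotomic polynomial Φ_4437(x) is the minimal polynomial of zeta_4437 over Q and has degree phi(4437) = 2688. So Q(zeta_4437) is a degree-2688 Galois extension with Galois group (Z/4437Z)^*. By CRT, (Z/4437Z)^* ≅ (Z/9Z)^* × (Z/17Z)^* × (Z/29Z)^*. Each prime-power unit group is (Z/9Z)^* ≅ Z/6Z; (Z/17Z)^* ≅ Z/16Z; (Z/29Z)^* ≅ Z/28Z. Hence Gal(Q(zeta_4437)/Q) ≅ Z/6Z × Z/16Z × Z/28Z.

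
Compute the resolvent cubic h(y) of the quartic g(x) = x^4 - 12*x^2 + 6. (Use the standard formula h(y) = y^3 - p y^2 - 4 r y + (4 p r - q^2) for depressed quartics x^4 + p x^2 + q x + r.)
h(y) = y^3 + 12*y^2 - 24*y - 288

Identify coefficients: p = -12, q = 0, r = 6.
Plug into h(y) = y^3 - p y^2 - 4 r y + (4 p r - q^2):
  h(y) = y^3 - (-12) y^2 - 4*(6) y + (4*(-12)*(6) - (0)^2)
       = y^3 + (12) y^2 + (-24) y + (-288).
Simplifying: h(y) = y^3 + 12*y^2 - 24*y - 288.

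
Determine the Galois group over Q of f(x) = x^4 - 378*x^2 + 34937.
Gal(K/Q) = V_4 (Klein four-group, Z/2Z × Z/2Z)

f factors as (x^2 - 217)(x^2 - 161), so the splitting field is K = Q(sqrt(217), sqrt(161)). The elements 217, 161, 34937 are all non-squares in Q, so sqrt(217) and sqrt(161) generate independent quadratic extensions. Thus [K:Q] = 4 and Gal(K/Q) is generated by the two order-2 automorphisms sqrt(217) ↦ -sqrt(217) and sqrt(161) ↦ -sqrt(161), giving V_4.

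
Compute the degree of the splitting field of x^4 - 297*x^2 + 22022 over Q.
[K:Q] = 4

f factors as (x^2 - 154)(x^2 - 143); the splitting field is K = Q(sqrt(154), sqrt(143)). Since 154, 143, and 22022 are all non-squares in Q, the three subfields Q(sqrt(154)), Q(sqrt(143)), Q(sqrt(22022)) are distinct degree-2 extensions, so [K:Q] = 4 (Klein four Galois group).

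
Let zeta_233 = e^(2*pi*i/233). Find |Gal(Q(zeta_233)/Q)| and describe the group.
|Gal(Q(zeta_233)/Q)| = phi(233) = 232; group ≅ (Z/233Z)^* ≅ Z/232Z

The n-th cyclotomic polynomial Φ_233(x) is the minimal polynomial of zeta_233 over Q and has degree phi(233) = 232. So Q(zeta_233) is a degree-232 Galois extension with Galois group (Z/233Z)^*. (Z/233Z)^* is cyclic since 233 is an odd prime power (or 4). Hence Gal(Q(zeta_233)/Q) ≅ Z/232Z.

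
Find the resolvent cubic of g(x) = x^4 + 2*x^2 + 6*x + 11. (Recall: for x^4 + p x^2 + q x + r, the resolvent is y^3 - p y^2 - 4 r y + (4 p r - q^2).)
h(y) = y^3 - 2*y^2 - 44*y + 52

Identify coefficients: p = 2, q = 6, r = 11.
Plug into h(y) = y^3 - p y^2 - 4 r y + (4 p r - q^2):
  h(y) = y^3 - (2) y^2 - 4*(11) y + (4*(2)*(11) - (6)^2)
       = y^3 + (-2) y^2 + (-44) y + (52).
Simplifying: h(y) = y^3 - 2*y^2 - 44*y + 52.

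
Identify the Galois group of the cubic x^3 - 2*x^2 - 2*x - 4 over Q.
Gal(K/Q) = S_3 (symmetric group of order 6)

Compute the discriminant of x^3 + (-2)*x^2 + (-2)*x + (-4): Δ = -800. Since Δ is not a rational square, the Galois group is not contained in A_3; it must be the full S_3 (irreducibility of the cubic rules out anything smaller).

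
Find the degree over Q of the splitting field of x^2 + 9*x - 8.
[K:Q] = 2

The discriminant of x^2 + (9)*x + (-8) is b^2 - 4c = 81 - (-32) = 113. Since 113 is not a perfect square in Q, the polynomial is irreducible over Q. Its two roots generate a degree-2 extension, so [K:Q] = 2.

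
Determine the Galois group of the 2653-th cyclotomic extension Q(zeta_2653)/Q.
|Gal(Q(zeta_2653)/Q)| = phi(2653) = 2268; group ≅ (Z/2653Z)^* ≅ Z/6Z × Z/378Z

The n-th cyclotomic polynomial Φ_2653(x) is the minimal polynomial of zeta_2653 over Q and has degree phi(2653) = 2268. So Q(zeta_2653) is a degree-2268 Galois extension with Galois group (Z/2653Z)^*. By CRT, (Z/2653Z)^* ≅ (Z/7Z)^* × (Z/379Z)^*. Each prime-power unit group is (Z/7Z)^* ≅ Z/6Z; (Z/379Z)^* ≅ Z/378Z. Hence Gal(Q(zeta_2653)/Q) ≅ Z/6Z × Z/378Z.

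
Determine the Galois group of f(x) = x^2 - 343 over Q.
Gal(K/Q) = Z/2Z (cyclic of order 2)

x^2 - 343 is irreducible over Q since 343 is not a rational square. The splitting field Q(sqrt(343)) has degree 2 over Q, and its unique nontrivial automorphism is sqrt(343) ↦ -sqrt(343). Hence Gal(Q(sqrt(343))/Q) = Z/2Z.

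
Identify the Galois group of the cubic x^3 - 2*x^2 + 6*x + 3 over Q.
Gal(K/Q) = S_3 (symmetric group of order 6)

Compute the discriminant of x^3 + (-2)*x^2 + (6)*x + (3): Δ = -1515. Since Δ is not a rational square, the Galois group is not contained in A_3; it must be the full S_3 (irreducibility of the cubic rules out anything smaller).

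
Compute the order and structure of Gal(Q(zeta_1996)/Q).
|Gal(Q(zeta_1996)/Q)| = phi(1996) = 996; group ≅ (Z/1996Z)^* ≅ Z/2Z × Z/498Z

The n-th cyclotomic polynomial Φ_1996(x) is the minimal polynomial of zeta_1996 over Q and has degree phi(1996) = 996. So Q(zeta_1996) is a degree-996 Galois extension with Galois group (Z/1996Z)^*. By CRT, (Z/1996Z)^* ≅ (Z/4Z)^* × (Z/499Z)^*. Each prime-power unit group is (Z/4Z)^* ≅ Z/2Z; (Z/499Z)^* ≅ Z/498Z. Hence Gal(Q(zeta_1996)/Q) ≅ Z/2Z × Z/498Z.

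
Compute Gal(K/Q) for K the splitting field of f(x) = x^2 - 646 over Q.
Gal(K/Q) = Z/2Z (cyclic of order 2)

x^2 - 646 is irreducible over Q since 646 is not a rational square. The splitting field Q(sqrt(646)) has degree 2 over Q, and its unique nontrivial automorphism is sqrt(646) ↦ -sqrt(646). Hence Gal(Q(sqrt(646))/Q) = Z/2Z.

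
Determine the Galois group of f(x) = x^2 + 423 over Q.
Gal(K/Q) = Z/2Z (cyclic of order 2)

x^2 + 423 is irreducible over Q since -423 is not a rational square. The splitting field Q(sqrt(-423)) has degree 2 over Q, and its unique nontrivial automorphism is sqrt(-423) ↦ -sqrt(-423). Hence Gal(Q(sqrt(-423))/Q) = Z/2Z.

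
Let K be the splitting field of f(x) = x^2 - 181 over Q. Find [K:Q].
[K:Q] = 2

The polynomial x^2 - 181 is irreducible over Q since 181 is not a perfect square. Its splitting field is Q(sqrt(181)), which has degree 2 over Q.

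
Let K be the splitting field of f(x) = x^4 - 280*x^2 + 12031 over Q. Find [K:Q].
[K:Q] = 4

f factors as (x^2 - 227)(x^2 - 53); the splitting field is K = Q(sqrt(227), sqrt(53)). Since 227, 53, and 12031 are all non-squares in Q, the three subfields Q(sqrt(227)), Q(sqrt(53)), Q(sqrt(12031)) are distinct degree-2 extensions, so [K:Q] = 4 (Klein four Galois group).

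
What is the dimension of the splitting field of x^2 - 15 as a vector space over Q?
[K:Q] = 2

The discriminant of x^2 + (0)*x + (-15) is b^2 - 4c = 0 - (-60) = 60. Since 60 is not a perfect square in Q, the polynomial is irreducible over Q. Its two roots generate a degree-2 extension, so [K:Q] = 2.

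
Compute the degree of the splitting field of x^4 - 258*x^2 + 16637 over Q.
[K:Q] = 4

f factors as (x^2 - 131)(x^2 - 127); the splitting field is K = Q(sqrt(131), sqrt(127)). Since 131, 127, and 16637 are all non-squares in Q, the three subfields Q(sqrt(131)), Q(sqrt(127)), Q(sqrt(16637)) are distinct degree-2 extensions, so [K:Q] = 4 (Klein four Galois group).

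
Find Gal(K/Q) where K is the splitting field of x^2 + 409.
Gal(K/Q) = Z/2Z (cyclic of order 2)

x^2 + 409 is irreducible over Q since -409 is not a rational square. The splitting field Q(sqrt(-409)) has degree 2 over Q, and its unique nontrivial automorphism is sqrt(-409) ↦ -sqrt(-409). Hence Gal(Q(sqrt(-409))/Q) = Z/2Z.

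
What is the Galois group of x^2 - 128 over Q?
Gal(K/Q) = Z/2Z (cyclic of order 2)

x^2 - 128 is irreducible over Q since 128 is not a rational square. The splitting field Q(sqrt(128)) has degree 2 over Q, and its unique nontrivial automorphism is sqrt(128) ↦ -sqrt(128). Hence Gal(Q(sqrt(128))/Q) = Z/2Z.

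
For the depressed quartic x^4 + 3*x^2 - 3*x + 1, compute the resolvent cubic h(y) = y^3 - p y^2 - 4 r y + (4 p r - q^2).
h(y) = y^3 - 3*y^2 - 4*y + 3

Identify coefficients: p = 3, q = -3, r = 1.
Plug into h(y) = y^3 - p y^2 - 4 r y + (4 p r - q^2):
  h(y) = y^3 - (3) y^2 - 4*(1) y + (4*(3)*(1) - (-3)^2)
       = y^3 + (-3) y^2 + (-4) y + (3).
Simplifying: h(y) = y^3 - 3*y^2 - 4*y + 3.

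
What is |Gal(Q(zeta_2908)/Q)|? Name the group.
|Gal(Q(zeta_2908)/Q)| = phi(2908) = 1452; group ≅ (Z/2908Z)^* ≅ Z/2Z × Z/726Z

The n-th cyclotomic polynomial Φ_2908(x) is the minimal polynomial of zeta_2908 over Q and has degree phi(2908) = 1452. So Q(zeta_2908) is a degree-1452 Galois extension with Galois group (Z/2908Z)^*. By CRT, (Z/2908Z)^* ≅ (Z/4Z)^* × (Z/727Z)^*. Each prime-power unit group is (Z/4Z)^* ≅ Z/2Z; (Z/727Z)^* ≅ Z/726Z. Hence Gal(Q(zeta_2908)/Q) ≅ Z/2Z × Z/726Z.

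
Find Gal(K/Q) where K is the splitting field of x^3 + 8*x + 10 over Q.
Gal(K/Q) = S_3 (symmetric group of order 6)

Compute the discriminant of x^3 + (0)*x^2 + (8)*x + (10): Δ = -4748. Since Δ is not a rational square, the Galois group is not contained in A_3; it must be the full S_3 (irreducibility of the cubic rules out anything smaller).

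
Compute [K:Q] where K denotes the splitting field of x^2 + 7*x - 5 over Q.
[K:Q] = 2

The discriminant of x^2 + (7)*x + (-5) is b^2 - 4c = 49 - (-20) = 69. Since 69 is not a perfect square in Q, the polynomial is irreducible over Q. Its two roots generate a degree-2 extension, so [K:Q] = 2.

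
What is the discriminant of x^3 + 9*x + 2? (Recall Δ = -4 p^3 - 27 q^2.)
Δ = -3024

For a depressed cubic x^3 + p x + q the discriminant is Δ = -4 p^3 - 27 q^2 = -4*(9)^3 - 27*(2)^2 = -2916 - 108 = -3024.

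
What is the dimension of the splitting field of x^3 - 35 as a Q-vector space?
[K:Q] = 6

x^3 - 35 has one real root r = 35^(1/3) and two complex roots r*zeta_3, r*zeta_3^2 where zeta_3 = e^(2*pi*i/3). The splitting field is Q(r, zeta_3). [Q(r):Q] = 3 and [Q(zeta_3):Q] = 2 with gcd = 1, so [Q(r, zeta_3):Q] = 3 * 2 = 6.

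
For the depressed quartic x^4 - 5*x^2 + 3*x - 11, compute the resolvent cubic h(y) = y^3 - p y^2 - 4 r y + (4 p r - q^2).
h(y) = y^3 + 5*y^2 + 44*y + 211

Identify coefficients: p = -5, q = 3, r = -11.
Plug into h(y) = y^3 - p y^2 - 4 r y + (4 p r - q^2):
  h(y) = y^3 - (-5) y^2 - 4*(-11) y + (4*(-5)*(-11) - (3)^2)
       = y^3 + (5) y^2 + (44) y + (211).
Simplifying: h(y) = y^3 + 5*y^2 + 44*y + 211.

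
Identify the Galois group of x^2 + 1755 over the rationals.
Gal(K/Q) = Z/2Z (cyclic of order 2)

x^2 + 1755 is irreducible over Q since -1755 is not a rational square. The splitting field Q(sqrt(-1755)) has degree 2 over Q, and its unique nontrivial automorphism is sqrt(-1755) ↦ -sqrt(-1755). Hence Gal(Q(sqrt(-1755))/Q) = Z/2Z.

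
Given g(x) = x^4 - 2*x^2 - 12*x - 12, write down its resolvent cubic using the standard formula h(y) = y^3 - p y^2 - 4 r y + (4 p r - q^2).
h(y) = y^3 + 2*y^2 + 48*y - 48

Identify coefficients: p = -2, q = -12, r = -12.
Plug into h(y) = y^3 - p y^2 - 4 r y + (4 p r - q^2):
  h(y) = y^3 - (-2) y^2 - 4*(-12) y + (4*(-2)*(-12) - (-12)^2)
       = y^3 + (2) y^2 + (48) y + (-48).
Simplifying: h(y) = y^3 + 2*y^2 + 48*y - 48.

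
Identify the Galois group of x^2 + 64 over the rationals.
Gal(K/Q) = Z/2Z (cyclic of order 2)

x^2 + 64 is irreducible over Q since -64 is not a rational square. The splitting field Q(sqrt(-64)) has degree 2 over Q, and its unique nontrivial automorphism is sqrt(-64) ↦ -sqrt(-64). Hence Gal(Q(sqrt(-64))/Q) = Z/2Z.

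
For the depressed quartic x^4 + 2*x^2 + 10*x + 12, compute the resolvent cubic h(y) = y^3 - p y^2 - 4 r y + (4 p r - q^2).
h(y) = y^3 - 2*y^2 - 48*y - 4

Identify coefficients: p = 2, q = 10, r = 12.
Plug into h(y) = y^3 - p y^2 - 4 r y + (4 p r - q^2):
  h(y) = y^3 - (2) y^2 - 4*(12) y + (4*(2)*(12) - (10)^2)
       = y^3 + (-2) y^2 + (-48) y + (-4).
Simplifying: h(y) = y^3 - 2*y^2 - 48*y - 4.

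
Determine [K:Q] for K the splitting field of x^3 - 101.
[K:Q] = 6

x^3 - 101 has one real root r = 101^(1/3) and two complex roots r*zeta_3, r*zeta_3^2 where zeta_3 = e^(2*pi*i/3). The splitting field is Q(r, zeta_3). [Q(r):Q] = 3 and [Q(zeta_3):Q] = 2 with gcd = 1, so [Q(r, zeta_3):Q] = 3 * 2 = 6.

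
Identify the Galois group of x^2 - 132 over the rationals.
Gal(K/Q) = Z/2Z (cyclic of order 2)

x^2 - 132 is irreducible over Q since 132 is not a rational square. The splitting field Q(sqrt(132)) has degree 2 over Q, and its unique nontrivial automorphism is sqrt(132) ↦ -sqrt(132). Hence Gal(Q(sqrt(132))/Q) = Z/2Z.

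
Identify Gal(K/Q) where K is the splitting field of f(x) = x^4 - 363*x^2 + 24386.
Gal(K/Q) = V_4 (Klein four-group, Z/2Z × Z/2Z)

f factors as (x^2 - 274)(x^2 - 89), so the splitting field is K = Q(sqrt(274), sqrt(89)). The elements 274, 89, 24386 are all non-squares in Q, so sqrt(274) and sqrt(89) generate independent quadratic extensions. Thus [K:Q] = 4 and Gal(K/Q) is generated by the two order-2 automorphisms sqrt(274) ↦ -sqrt(274) and sqrt(89) ↦ -sqrt(89), giving V_4.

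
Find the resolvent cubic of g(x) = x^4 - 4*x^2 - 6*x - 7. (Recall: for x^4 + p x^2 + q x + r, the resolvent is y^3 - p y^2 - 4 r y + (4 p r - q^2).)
h(y) = y^3 + 4*y^2 + 28*y + 76

Identify coefficients: p = -4, q = -6, r = -7.
Plug into h(y) = y^3 - p y^2 - 4 r y + (4 p r - q^2):
  h(y) = y^3 - (-4) y^2 - 4*(-7) y + (4*(-4)*(-7) - (-6)^2)
       = y^3 + (4) y^2 + (28) y + (76).
Simplifying: h(y) = y^3 + 4*y^2 + 28*y + 76.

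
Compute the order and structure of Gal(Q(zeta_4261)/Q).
|Gal(Q(zeta_4261)/Q)| = phi(4261) = 4260; group ≅ (Z/4261Z)^* ≅ Z/4260Z

The n-th cyclotomic polynomial Φ_4261(x) is the minimal polynomial of zeta_4261 over Q and has degree phi(4261) = 4260. So Q(zeta_4261) is a degree-4260 Galois extension with Galois group (Z/4261Z)^*. (Z/4261Z)^* is cyclic since 4261 is an odd prime power (or 4). Hence Gal(Q(zeta_4261)/Q) ≅ Z/4260Z.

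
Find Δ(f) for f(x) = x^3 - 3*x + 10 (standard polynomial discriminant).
Δ = -2592

For a depressed cubic x^3 + p x + q the discriminant is Δ = -4 p^3 - 27 q^2 = -4*(-3)^3 - 27*(10)^2 = 108 - 2700 = -2592.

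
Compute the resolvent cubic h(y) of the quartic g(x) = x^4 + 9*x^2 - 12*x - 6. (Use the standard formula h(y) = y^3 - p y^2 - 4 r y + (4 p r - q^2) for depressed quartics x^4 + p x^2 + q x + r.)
h(y) = y^3 - 9*y^2 + 24*y - 360

Identify coefficients: p = 9, q = -12, r = -6.
Plug into h(y) = y^3 - p y^2 - 4 r y + (4 p r - q^2):
  h(y) = y^3 - (9) y^2 - 4*(-6) y + (4*(9)*(-6) - (-12)^2)
       = y^3 + (-9) y^2 + (24) y + (-360).
Simplifying: h(y) = y^3 - 9*y^2 + 24*y - 360.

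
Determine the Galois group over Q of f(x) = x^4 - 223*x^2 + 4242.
Gal(K/Q) = V_4 (Klein four-group, Z/2Z × Z/2Z)

f factors as (x^2 - 202)(x^2 - 21), so the splitting field is K = Q(sqrt(202), sqrt(21)). The elements 202, 21, 4242 are all non-squares in Q, so sqrt(202) and sqrt(21) generate independent quadratic extensions. Thus [K:Q] = 4 and Gal(K/Q) is generated by the two order-2 automorphisms sqrt(202) ↦ -sqrt(202) and sqrt(21) ↦ -sqrt(21), giving V_4.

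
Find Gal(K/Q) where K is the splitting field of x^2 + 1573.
Gal(K/Q) = Z/2Z (cyclic of order 2)

x^2 + 1573 is irreducible over Q since -1573 is not a rational square. The splitting field Q(sqrt(-1573)) has degree 2 over Q, and its unique nontrivial automorphism is sqrt(-1573) ↦ -sqrt(-1573). Hence Gal(Q(sqrt(-1573))/Q) = Z/2Z.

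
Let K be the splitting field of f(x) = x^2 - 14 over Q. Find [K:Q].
[K:Q] = 2

The discriminant of x^2 + (0)*x + (-14) is b^2 - 4c = 0 - (-56) = 56. Since 56 is not a perfect square in Q, the polynomial is irreducible over Q. Its two roots generate a degree-2 extension, so [K:Q] = 2.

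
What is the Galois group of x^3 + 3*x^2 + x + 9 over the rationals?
Gal(K/Q) = S_3 (symmetric group of order 6)

Compute the discriminant of x^3 + (3)*x^2 + (1)*x + (9): Δ = -2668. Since Δ is not a rational square, the Galois group is not contained in A_3; it must be the full S_3 (irreducibility of the cubic rules out anything smaller).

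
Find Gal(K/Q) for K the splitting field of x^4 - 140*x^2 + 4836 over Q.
Gal(K/Q) = V_4 (Klein four-group, Z/2Z × Z/2Z)

f factors as (x^2 - 62)(x^2 - 78), so the splitting field is K = Q(sqrt(62), sqrt(78)). The elements 62, 78, 4836 are all non-squares in Q, so sqrt(62) and sqrt(78) generate independent quadratic extensions. Thus [K:Q] = 4 and Gal(K/Q) is generated by the two order-2 automorphisms sqrt(62) ↦ -sqrt(62) and sqrt(78) ↦ -sqrt(78), giving V_4.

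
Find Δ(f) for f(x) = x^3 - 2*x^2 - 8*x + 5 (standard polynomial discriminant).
Δ = 3229

For x^3 + a x^2 + b x + c the discriminant is Δ = 18 a b c - 4 a^3 c + a^2 b^2 - 4 b^3 - 27 c^2.
Plug a = -2, b = -8, c = 5:
  18*(-2)*(-8)*(5) - 4*(-2)^3*(5) + (-2)^2*(-8)^2 - 4*(-8)^3 - 27*(5)^2
  = 1440 + (160) + 256 + (2048) + (-675)
  = 3229.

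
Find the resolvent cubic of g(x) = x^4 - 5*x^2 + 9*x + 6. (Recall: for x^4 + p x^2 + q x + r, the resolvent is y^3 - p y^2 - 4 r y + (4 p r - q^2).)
h(y) = y^3 + 5*y^2 - 24*y - 201

Identify coefficients: p = -5, q = 9, r = 6.
Plug into h(y) = y^3 - p y^2 - 4 r y + (4 p r - q^2):
  h(y) = y^3 - (-5) y^2 - 4*(6) y + (4*(-5)*(6) - (9)^2)
       = y^3 + (5) y^2 + (-24) y + (-201).
Simplifying: h(y) = y^3 + 5*y^2 - 24*y - 201.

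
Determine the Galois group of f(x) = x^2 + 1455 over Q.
Gal(K/Q) = Z/2Z (cyclic of order 2)

x^2 + 1455 is irreducible over Q since -1455 is not a rational square. The splitting field Q(sqrt(-1455)) has degree 2 over Q, and its unique nontrivial automorphism is sqrt(-1455) ↦ -sqrt(-1455). Hence Gal(Q(sqrt(-1455))/Q) = Z/2Z.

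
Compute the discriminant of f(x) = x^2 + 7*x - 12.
Δ = 97

For a quadratic a x^2 + b x + c the discriminant is Δ = b^2 - 4ac = (7)^2 - 4*(1)*(-12) = 49 - (-48) = 97.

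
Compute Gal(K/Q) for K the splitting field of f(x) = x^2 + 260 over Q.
Gal(K/Q) = Z/2Z (cyclic of order 2)

x^2 + 260 is irreducible over Q since -260 is not a rational square. The splitting field Q(sqrt(-260)) has degree 2 over Q, and its unique nontrivial automorphism is sqrt(-260) ↦ -sqrt(-260). Hence Gal(Q(sqrt(-260))/Q) = Z/2Z.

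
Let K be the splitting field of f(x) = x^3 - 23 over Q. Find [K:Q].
[K:Q] = 6

x^3 - 23 has one real root r = 23^(1/3) and two complex roots r*zeta_3, r*zeta_3^2 where zeta_3 = e^(2*pi*i/3). The splitting field is Q(r, zeta_3). [Q(r):Q] = 3 and [Q(zeta_3):Q] = 2 with gcd = 1, so [Q(r, zeta_3):Q] = 3 * 2 = 6.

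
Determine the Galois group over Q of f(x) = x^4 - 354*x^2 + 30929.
Gal(K/Q) = V_4 (Klein four-group, Z/2Z × Z/2Z)

f factors as (x^2 - 197)(x^2 - 157), so the splitting field is K = Q(sqrt(197), sqrt(157)). The elements 197, 157, 30929 are all non-squares in Q, so sqrt(197) and sqrt(157) generate independent quadratic extensions. Thus [K:Q] = 4 and Gal(K/Q) is generated by the two order-2 automorphisms sqrt(197) ↦ -sqrt(197) and sqrt(157) ↦ -sqrt(157), giving V_4.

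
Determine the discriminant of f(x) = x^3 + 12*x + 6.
Δ = -7884

For a depressed cubic x^3 + p x + q the discriminant is Δ = -4 p^3 - 27 q^2 = -4*(12)^3 - 27*(6)^2 = -6912 - 972 = -7884.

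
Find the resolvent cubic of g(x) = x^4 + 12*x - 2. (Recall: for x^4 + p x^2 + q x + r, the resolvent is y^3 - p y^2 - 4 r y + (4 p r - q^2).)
h(y) = y^3 + 8*y - 144

Identify coefficients: p = 0, q = 12, r = -2.
Plug into h(y) = y^3 - p y^2 - 4 r y + (4 p r - q^2):
  h(y) = y^3 - (0) y^2 - 4*(-2) y + (4*(0)*(-2) - (12)^2)
       = y^3 + (0) y^2 + (8) y + (-144).
Simplifying: h(y) = y^3 + 8*y - 144.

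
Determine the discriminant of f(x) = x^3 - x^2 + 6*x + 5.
Δ = -2023

For x^3 + a x^2 + b x + c the discriminant is Δ = 18 a b c - 4 a^3 c + a^2 b^2 - 4 b^3 - 27 c^2.
Plug a = -1, b = 6, c = 5:
  18*(-1)*(6)*(5) - 4*(-1)^3*(5) + (-1)^2*(6)^2 - 4*(6)^3 - 27*(5)^2
  = -540 + (20) + 36 + (-864) + (-675)
  = -2023.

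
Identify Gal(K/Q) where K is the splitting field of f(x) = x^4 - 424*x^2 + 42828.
Gal(K/Q) = V_4 (Klein four-group, Z/2Z × Z/2Z)

f factors as (x^2 - 166)(x^2 - 258), so the splitting field is K = Q(sqrt(166), sqrt(258)). The elements 166, 258, 42828 are all non-squares in Q, so sqrt(166) and sqrt(258) generate independent quadratic extensions. Thus [K:Q] = 4 and Gal(K/Q) is generated by the two order-2 automorphisms sqrt(166) ↦ -sqrt(166) and sqrt(258) ↦ -sqrt(258), giving V_4.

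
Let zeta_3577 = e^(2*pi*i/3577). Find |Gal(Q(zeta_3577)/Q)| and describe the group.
|Gal(Q(zeta_3577)/Q)| = phi(3577) = 3024; group ≅ (Z/3577Z)^* ≅ Z/42Z × Z/72Z

The n-th cyclotomic polynomial Φ_3577(x) is the minimal polynomial of zeta_3577 over Q and has degree phi(3577) = 3024. So Q(zeta_3577) is a degree-3024 Galois extension with Galois group (Z/3577Z)^*. By CRT, (Z/3577Z)^* ≅ (Z/49Z)^* × (Z/73Z)^*. Each prime-power unit group is (Z/49Z)^* ≅ Z/42Z; (Z/73Z)^* ≅ Z/72Z. Hence Gal(Q(zeta_3577)/Q) ≅ Z/42Z × Z/72Z.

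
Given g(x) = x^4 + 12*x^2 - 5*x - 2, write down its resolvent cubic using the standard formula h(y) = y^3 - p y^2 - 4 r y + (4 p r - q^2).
h(y) = y^3 - 12*y^2 + 8*y - 121

Identify coefficients: p = 12, q = -5, r = -2.
Plug into h(y) = y^3 - p y^2 - 4 r y + (4 p r - q^2):
  h(y) = y^3 - (12) y^2 - 4*(-2) y + (4*(12)*(-2) - (-5)^2)
       = y^3 + (-12) y^2 + (8) y + (-121).
Simplifying: h(y) = y^3 - 12*y^2 + 8*y - 121.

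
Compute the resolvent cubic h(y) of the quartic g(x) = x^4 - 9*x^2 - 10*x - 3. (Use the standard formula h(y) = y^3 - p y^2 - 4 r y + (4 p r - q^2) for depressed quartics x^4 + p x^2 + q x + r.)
h(y) = y^3 + 9*y^2 + 12*y + 8

Identify coefficients: p = -9, q = -10, r = -3.
Plug into h(y) = y^3 - p y^2 - 4 r y + (4 p r - q^2):
  h(y) = y^3 - (-9) y^2 - 4*(-3) y + (4*(-9)*(-3) - (-10)^2)
       = y^3 + (9) y^2 + (12) y + (8).
Simplifying: h(y) = y^3 + 9*y^2 + 12*y + 8.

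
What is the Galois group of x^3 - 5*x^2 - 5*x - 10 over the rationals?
Gal(K/Q) = S_3 (symmetric group of order 6)

Compute the discriminant of x^3 + (-5)*x^2 + (-5)*x + (-10): Δ = -11075. Since Δ is not a rational square, the Galois group is not contained in A_3; it must be the full S_3 (irreducibility of the cubic rules out anything smaller).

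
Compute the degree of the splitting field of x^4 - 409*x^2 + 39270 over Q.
[K:Q] = 4

f factors as (x^2 - 255)(x^2 - 154); the splitting field is K = Q(sqrt(255), sqrt(154)). Since 255, 154, and 39270 are all non-squares in Q, the three subfields Q(sqrt(255)), Q(sqrt(154)), Q(sqrt(39270)) are distinct degree-2 extensions, so [K:Q] = 4 (Klein four Galois group).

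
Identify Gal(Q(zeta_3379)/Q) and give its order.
|Gal(Q(zeta_3379)/Q)| = phi(3379) = 3240; group ≅ (Z/3379Z)^* ≅ Z/30Z × Z/108Z

The n-th cyclotomic polynomial Φ_3379(x) is the minimal polynomial of zeta_3379 over Q and has degree phi(3379) = 3240. So Q(zeta_3379) is a degree-3240 Galois extension with Galois group (Z/3379Z)^*. By CRT, (Z/3379Z)^* ≅ (Z/31Z)^* × (Z/109Z)^*. Each prime-power unit group is (Z/31Z)^* ≅ Z/30Z; (Z/109Z)^* ≅ Z/108Z. Hence Gal(Q(zeta_3379)/Q) ≅ Z/30Z × Z/108Z.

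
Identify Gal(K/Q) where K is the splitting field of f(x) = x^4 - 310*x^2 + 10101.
Gal(K/Q) = V_4 (Klein four-group, Z/2Z × Z/2Z)

f factors as (x^2 - 273)(x^2 - 37), so the splitting field is K = Q(sqrt(273), sqrt(37)). The elements 273, 37, 10101 are all non-squares in Q, so sqrt(273) and sqrt(37) generate independent quadratic extensions. Thus [K:Q] = 4 and Gal(K/Q) is generated by the two order-2 automorphisms sqrt(273) ↦ -sqrt(273) and sqrt(37) ↦ -sqrt(37), giving V_4.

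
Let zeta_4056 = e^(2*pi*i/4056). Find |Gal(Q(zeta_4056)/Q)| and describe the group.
|Gal(Q(zeta_4056)/Q)| = phi(4056) = 1248; group ≅ (Z/4056Z)^* ≅ Z/2Z × Z/2Z × Z/2Z × Z/156Z

The n-th cyclotomic polynomial Φ_4056(x) is the minimal polynomial of zeta_4056 over Q and has degree phi(4056) = 1248. So Q(zeta_4056) is a degree-1248 Galois extension with Galois group (Z/4056Z)^*. By CRT, (Z/4056Z)^* ≅ (Z/8Z)^* × (Z/3Z)^* × (Z/169Z)^*. Each prime-power unit group is (Z/8Z)^* ≅ Z/2Z × Z/2Z; (Z/3Z)^* ≅ Z/2Z; (Z/169Z)^* ≅ Z/156Z. Hence Gal(Q(zeta_4056)/Q) ≅ Z/2Z × Z/2Z × Z/2Z × Z/156Z.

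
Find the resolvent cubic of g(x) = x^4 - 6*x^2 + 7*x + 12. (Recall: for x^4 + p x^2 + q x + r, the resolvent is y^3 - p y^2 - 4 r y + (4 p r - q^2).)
h(y) = y^3 + 6*y^2 - 48*y - 337

Identify coefficients: p = -6, q = 7, r = 12.
Plug into h(y) = y^3 - p y^2 - 4 r y + (4 p r - q^2):
  h(y) = y^3 - (-6) y^2 - 4*(12) y + (4*(-6)*(12) - (7)^2)
       = y^3 + (6) y^2 + (-48) y + (-337).
Simplifying: h(y) = y^3 + 6*y^2 - 48*y - 337.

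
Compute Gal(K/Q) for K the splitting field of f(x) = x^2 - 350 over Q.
Gal(K/Q) = Z/2Z (cyclic of order 2)

x^2 - 350 is irreducible over Q since 350 is not a rational square. The splitting field Q(sqrt(350)) has degree 2 over Q, and its unique nontrivial automorphism is sqrt(350) ↦ -sqrt(350). Hence Gal(Q(sqrt(350))/Q) = Z/2Z.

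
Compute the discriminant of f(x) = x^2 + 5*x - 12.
Δ = 73

For a quadratic a x^2 + b x + c the discriminant is Δ = b^2 - 4ac = (5)^2 - 4*(1)*(-12) = 25 - (-48) = 73.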